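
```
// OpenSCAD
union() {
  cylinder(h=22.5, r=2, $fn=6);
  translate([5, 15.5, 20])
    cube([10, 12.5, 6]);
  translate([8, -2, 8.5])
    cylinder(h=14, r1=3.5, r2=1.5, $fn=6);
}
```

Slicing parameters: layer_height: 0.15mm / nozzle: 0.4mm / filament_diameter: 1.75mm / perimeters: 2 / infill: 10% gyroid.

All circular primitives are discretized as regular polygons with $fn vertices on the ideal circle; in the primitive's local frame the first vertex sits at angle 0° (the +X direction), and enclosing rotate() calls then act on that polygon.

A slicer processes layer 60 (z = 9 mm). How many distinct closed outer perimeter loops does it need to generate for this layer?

At z = 9 mm: the r=2 cylinder contributes a regular 6-gon of circumradius 2; the cube at (5, 15.5) is not intersected at this z (z outside [20, 26]); the cone at (8, -2): at t=0.036 of its height the radius interpolates to r₁+(r₂−r₁)t = 3.429, giving a regular 6-gon of that circumradius; Merging all regions: the 2 present regions are separate (no shared area or edge), so areas and boundary lengths simply add and each stays a separate island — 2 connected regions. The result has 2 disconnected regions.

2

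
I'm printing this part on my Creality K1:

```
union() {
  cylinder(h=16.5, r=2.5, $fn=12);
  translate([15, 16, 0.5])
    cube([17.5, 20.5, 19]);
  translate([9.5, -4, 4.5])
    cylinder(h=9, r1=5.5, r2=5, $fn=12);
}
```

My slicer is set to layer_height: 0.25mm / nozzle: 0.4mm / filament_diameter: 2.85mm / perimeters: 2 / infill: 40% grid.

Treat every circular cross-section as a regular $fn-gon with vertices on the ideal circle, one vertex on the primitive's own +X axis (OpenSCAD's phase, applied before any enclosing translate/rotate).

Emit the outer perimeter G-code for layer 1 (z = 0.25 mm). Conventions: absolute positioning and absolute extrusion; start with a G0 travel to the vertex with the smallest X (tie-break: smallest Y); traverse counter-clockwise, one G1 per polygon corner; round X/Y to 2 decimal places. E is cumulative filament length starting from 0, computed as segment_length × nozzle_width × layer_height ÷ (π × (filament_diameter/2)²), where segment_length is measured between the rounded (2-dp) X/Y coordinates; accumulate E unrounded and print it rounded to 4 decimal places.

G0 X-2.50 Y0.00 Z0.25
G1 X-2.17 Y-1.25 E0.0203
G1 X-1.25 Y-2.17 E0.0407
G1 X0.00 Y-2.50 E0.0609
G1 X1.25 Y-2.17 E0.0812
G1 X2.17 Y-1.25 E0.1016
G1 X2.50 Y0.00 E0.1219
G1 X2.17 Y1.25 E0.1421
G1 X1.25 Y2.17 E0.1625
G1 X0.00 Y2.50 E0.1828
G1 X-1.25 Y2.17 E0.2030
G1 X-2.17 Y1.25 E0.2234
G1 X-2.50 Y0.00 E0.2437

At z = 0.25 mm: the r=2.5 cylinder contributes a regular 12-gon of circumradius 2.5; the cube at (15, 16) does not reach this height (z outside [0.5, 19.5]); the cone at (9.5, -4) does not reach this height (z outside [4.5, 13.5]); Taking the union: only the r=2.5 cylinder is present, so the union is just that shape — 1 connected region. The outline is a single polygon with 12 vertices. Extrusion per mm of travel: 0.4 × 0.25 / (π × 1.425²) = 0.015675. Accumulating E over each segment gives final E = 0.2437.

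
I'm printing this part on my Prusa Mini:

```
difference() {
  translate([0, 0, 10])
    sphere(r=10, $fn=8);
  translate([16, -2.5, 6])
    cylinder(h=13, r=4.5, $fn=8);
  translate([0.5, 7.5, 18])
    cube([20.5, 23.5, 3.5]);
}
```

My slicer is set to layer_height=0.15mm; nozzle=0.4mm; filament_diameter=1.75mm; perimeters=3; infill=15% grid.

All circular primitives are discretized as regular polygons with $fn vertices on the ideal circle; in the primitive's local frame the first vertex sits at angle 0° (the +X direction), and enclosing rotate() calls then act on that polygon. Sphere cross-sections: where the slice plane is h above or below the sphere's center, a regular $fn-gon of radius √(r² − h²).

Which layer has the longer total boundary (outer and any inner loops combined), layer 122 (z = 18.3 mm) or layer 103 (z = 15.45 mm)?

layer 103 (z = 15.45 mm)

Layer 122 (z = 18.3): the r=10 sphere contributes a regular 8-gon of circumradius √(10²−8.3²) = 5.578 (perimeter = 2·8·5.578·sin(180°/8) = 34.15 mm); the r=4.5 cylinder at (16, -2.5) contributes a regular 8-gon of circumradius 4.5 (perimeter = 2·8·4.500·sin(180°/8) = 27.55 mm); the 20.5×23.5 cube at (0.5, 7.5) contributes its full rectangle (perimeter 88.00 mm); Subtracting the remaining from the first: starting from the r=10 sphere, the r=4.5 cylinder at (16, -2.5) misses the remaining region (no effect); the 20.5×23.5 cube at (0.5, 7.5) misses the remaining region (no effect) — boundary = 34.15 mm. So its perimeter = 34.15 mm. Layer 103 (z = 15.45): the r=10 sphere contributes a regular 8-gon of circumradius √(10²−5.45²) = 8.384 (perimeter = 2·8·8.384·sin(180°/8) = 51.34 mm); the r=4.5 cylinder at (16, -2.5) contributes a regular 8-gon of circumradius 4.5 (perimeter = 2·8·4.500·sin(180°/8) = 27.55 mm); the cube at (0.5, 7.5) is not intersected at this z (z outside [18, 21.5]); Taking the first minus the rest: starting from the r=10 sphere, the r=4.5 cylinder at (16, -2.5) misses the remaining region (no effect) — boundary = 51.34 mm. So its perimeter = 51.34 mm. Layer 103 is larger (51.34 vs 34.15 mm).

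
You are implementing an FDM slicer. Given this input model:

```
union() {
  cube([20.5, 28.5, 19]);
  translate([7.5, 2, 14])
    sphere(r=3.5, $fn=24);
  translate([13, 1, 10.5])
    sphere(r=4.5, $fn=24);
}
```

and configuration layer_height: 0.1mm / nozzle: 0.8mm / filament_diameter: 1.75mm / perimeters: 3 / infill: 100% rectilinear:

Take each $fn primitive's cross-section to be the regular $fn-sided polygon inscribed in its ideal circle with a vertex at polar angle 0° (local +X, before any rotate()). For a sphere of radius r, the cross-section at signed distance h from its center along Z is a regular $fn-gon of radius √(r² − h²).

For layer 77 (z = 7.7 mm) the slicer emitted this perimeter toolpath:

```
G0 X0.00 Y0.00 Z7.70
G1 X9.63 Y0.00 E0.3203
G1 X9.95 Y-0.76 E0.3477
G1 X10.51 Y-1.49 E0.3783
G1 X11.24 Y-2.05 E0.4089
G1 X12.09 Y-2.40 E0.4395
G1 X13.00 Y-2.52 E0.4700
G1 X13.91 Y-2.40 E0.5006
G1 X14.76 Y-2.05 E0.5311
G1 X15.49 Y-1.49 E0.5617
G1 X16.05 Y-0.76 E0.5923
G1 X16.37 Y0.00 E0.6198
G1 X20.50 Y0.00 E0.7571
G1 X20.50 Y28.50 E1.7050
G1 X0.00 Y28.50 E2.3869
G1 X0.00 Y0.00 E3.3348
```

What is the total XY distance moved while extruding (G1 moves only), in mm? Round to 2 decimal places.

100.26 mm

Sum the Euclidean lengths of each G1 segment: total = 100.26 mm.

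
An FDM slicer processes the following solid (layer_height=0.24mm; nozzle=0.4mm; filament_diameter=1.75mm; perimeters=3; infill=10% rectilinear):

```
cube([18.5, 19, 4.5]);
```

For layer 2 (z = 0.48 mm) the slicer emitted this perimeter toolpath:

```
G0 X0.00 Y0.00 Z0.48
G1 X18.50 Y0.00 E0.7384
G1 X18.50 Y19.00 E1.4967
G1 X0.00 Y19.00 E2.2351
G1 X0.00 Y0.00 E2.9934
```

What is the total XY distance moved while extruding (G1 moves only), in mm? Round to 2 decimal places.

Sum the Euclidean lengths of each G1 segment: total = 75.00 mm.

75.00 mm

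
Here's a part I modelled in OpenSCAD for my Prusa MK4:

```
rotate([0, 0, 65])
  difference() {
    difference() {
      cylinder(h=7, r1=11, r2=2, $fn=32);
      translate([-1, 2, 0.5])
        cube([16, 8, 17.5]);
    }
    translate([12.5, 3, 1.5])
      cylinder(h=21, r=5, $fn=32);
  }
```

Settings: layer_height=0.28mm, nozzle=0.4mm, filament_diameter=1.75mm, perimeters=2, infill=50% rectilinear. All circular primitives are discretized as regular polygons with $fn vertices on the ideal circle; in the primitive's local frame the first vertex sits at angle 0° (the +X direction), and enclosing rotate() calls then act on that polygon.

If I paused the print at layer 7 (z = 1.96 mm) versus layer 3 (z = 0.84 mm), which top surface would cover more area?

layer 3 (z = 0.84 mm)

Layer 7 (z = 1.96): the cone contributes a regular 32-gon of circumradius 8.480 (interpolated between r1=11 and r2=2 at t=0.280) (area = (32/2)·8.480²·sin(360°/32) = 224.46 mm²); the 16×8 cube at (-1, 2) contributes its full rectangle (area 128.00 mm²); Taking the first minus the rest: starting from the cone (224.46 mm²), the 16×8 cube at (-1, 2) partially overlaps it — only the 45.80 mm² overlap (of its 128.00 mm²) is removed, clipping the outline — area = 178.67 mm²; the cylinder at (12.5, 3): section is a regular 32-gon, circumradius r=5 (area = (32/2)·5.000²·sin(360°/32) = 78.04 mm²); Subtracting the remaining from the first: starting from the result so far (178.67 mm²), the r=5 cylinder at (12.5, 3) partially overlaps it — only the 0.79 mm² overlap (of its 78.04 mm²) is removed, clipping the outline — area = 177.87 mm²; (rotated 65° about Z; rotation is an isometry so areas/perimeters/island counts are preserved). So its area = 177.87 mm². Layer 3 (z = 0.84): the cone contributes a regular 32-gon of circumradius 9.920 (interpolated between r1=11 and r2=2 at t=0.120) (area = (32/2)·9.920²·sin(360°/32) = 307.17 mm²); the 16×8 cube at (-1, 2) contributes its full rectangle (area 128.00 mm²); Taking the first minus the rest: starting from the cone (307.17 mm²), the 16×8 cube at (-1, 2) partially overlaps it — only the 65.02 mm² overlap (of its 128.00 mm²) is removed, clipping the outline — area = 242.15 mm²; the cylinder at (12.5, 3) does not reach this height (z outside [1.5, 22.5]); Subtracting the remaining from the first: none of the subtracted shapes is present at this height, so the result so far is unchanged — area = 242.15 mm²; (whole slice rotated 65° about Z — lengths, areas and connectivity unchanged). So its area = 242.15 mm². Layer 3 is larger (242.15 vs 177.87 mm²).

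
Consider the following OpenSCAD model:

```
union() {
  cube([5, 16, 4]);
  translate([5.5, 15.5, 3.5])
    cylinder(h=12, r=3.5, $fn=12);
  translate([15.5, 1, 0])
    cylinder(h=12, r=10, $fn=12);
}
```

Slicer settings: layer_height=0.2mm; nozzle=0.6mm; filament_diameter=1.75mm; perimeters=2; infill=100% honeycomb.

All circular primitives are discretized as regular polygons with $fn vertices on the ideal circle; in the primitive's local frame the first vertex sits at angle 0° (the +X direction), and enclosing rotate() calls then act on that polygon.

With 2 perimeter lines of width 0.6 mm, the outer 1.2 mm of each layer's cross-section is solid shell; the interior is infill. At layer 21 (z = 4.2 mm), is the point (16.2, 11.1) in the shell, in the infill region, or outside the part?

outside

At z = 4.2 mm: the cube is absent (z outside [0, 4]); the r=3.5 cylinder at (5.5, 15.5) contributes a regular 12-gon of circumradius 3.5; the cylinder at (15.5, 1): section is a regular 12-gon, circumradius r=10; Combining (union): the 2 present regions are separate (no shared area or edge), so areas and boundary lengths simply add and each stays a separate island — 2 connected regions. Overall, the cross-section has 2 separate islands. The nearest boundary edge runs (15.50, 11.00)→(20.50, 9.66); distance from the point to it = 0.28 mm. The point is not inside any of the regions above, so it lies outside the cross-section (0.28 mm from the nearest boundary).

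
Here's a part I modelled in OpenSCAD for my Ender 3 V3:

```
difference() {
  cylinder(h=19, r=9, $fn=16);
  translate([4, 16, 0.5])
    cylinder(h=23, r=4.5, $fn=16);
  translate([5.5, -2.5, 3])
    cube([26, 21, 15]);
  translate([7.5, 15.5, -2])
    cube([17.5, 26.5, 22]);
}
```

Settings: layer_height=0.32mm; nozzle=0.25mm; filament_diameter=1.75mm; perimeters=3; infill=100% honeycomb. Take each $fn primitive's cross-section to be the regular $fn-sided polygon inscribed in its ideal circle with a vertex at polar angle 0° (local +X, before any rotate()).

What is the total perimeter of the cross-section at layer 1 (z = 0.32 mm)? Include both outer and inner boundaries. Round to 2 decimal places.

At z = 0.32 mm: the r=9 cylinder contributes a regular 16-gon of circumradius 9 (perimeter = 2·16·9.000·sin(180°/16) = 56.19 mm); the cylinder at (4, 16) does not reach this height (z outside [0.5, 23.5]); the cube at (5.5, -2.5) is absent (z outside [3, 18]); the cube at (7.5, 15.5) (footprint 17.5×26.5) is included at this height (perimeter 88.00 mm); Subtracting the remaining from the first: starting from the r=9 cylinder, the 17.5×26.5 cube at (7.5, 15.5) misses the remaining region (no effect) — boundary = 56.19 mm. Overall, the cross-section is a single solid region. Total boundary length (outer) = 56.19 mm.

56.19 mm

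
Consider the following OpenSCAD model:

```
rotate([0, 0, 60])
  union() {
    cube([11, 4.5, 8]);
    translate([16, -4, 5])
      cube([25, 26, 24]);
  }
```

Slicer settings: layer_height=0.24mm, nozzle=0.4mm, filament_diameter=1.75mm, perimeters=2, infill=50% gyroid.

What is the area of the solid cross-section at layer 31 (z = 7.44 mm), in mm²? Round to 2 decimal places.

699.50 mm²

At z = 7.44 mm: the cube is present — its section is the full 11×4.5 rectangle (area 49.50 mm²); the cube at (16, -4) is present — its section is the full 25×26 rectangle (area 650.00 mm²); Taking the union: the 2 present regions are separate (no shared area or edge), so areas and boundary lengths simply add and each stays a separate island — area = 699.50 mm²; (rotated 60° about Z; rotation is an isometry so areas/perimeters/island counts are preserved). Overall, the cross-section has 2 separate islands. Net area = 699.50 mm².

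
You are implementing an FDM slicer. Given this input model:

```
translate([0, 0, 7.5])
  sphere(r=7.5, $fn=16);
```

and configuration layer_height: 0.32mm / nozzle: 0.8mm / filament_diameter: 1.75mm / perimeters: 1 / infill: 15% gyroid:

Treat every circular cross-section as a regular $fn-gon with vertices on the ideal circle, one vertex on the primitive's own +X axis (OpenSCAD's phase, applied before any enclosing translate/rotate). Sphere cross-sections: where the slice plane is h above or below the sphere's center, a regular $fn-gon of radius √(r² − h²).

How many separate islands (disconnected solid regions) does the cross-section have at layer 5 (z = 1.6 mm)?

1

At z = 1.6 mm: the r=7.5 sphere slices to a regular 16-gon of circumradius 4.630 (√(r²−h²) with h=5.9 from center). Overall, the cross-section is a single solid region. Island count = 1.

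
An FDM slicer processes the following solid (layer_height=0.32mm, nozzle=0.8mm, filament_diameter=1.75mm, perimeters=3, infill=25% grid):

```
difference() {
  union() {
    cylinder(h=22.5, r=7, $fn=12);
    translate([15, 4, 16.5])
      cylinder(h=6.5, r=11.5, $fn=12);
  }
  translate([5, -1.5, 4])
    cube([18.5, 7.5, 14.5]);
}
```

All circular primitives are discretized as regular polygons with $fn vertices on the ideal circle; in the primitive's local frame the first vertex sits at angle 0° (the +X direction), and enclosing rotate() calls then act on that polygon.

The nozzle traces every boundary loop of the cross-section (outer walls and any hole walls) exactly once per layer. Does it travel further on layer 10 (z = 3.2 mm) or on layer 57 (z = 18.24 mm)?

Layer 10 (z = 3.2): the cylinder: section is a regular 12-gon, circumradius r=7 (perimeter = 2·12·7.000·sin(180°/12) = 43.48 mm); the cylinder at (15, 4) is not intersected at this z (z outside [16.5, 23]); Taking the union: only the r=7 cylinder is present, so the union is just that shape — boundary = 43.48 mm; the cube at (5, -1.5) is absent (z outside [4, 18.5]); Taking the first minus the rest: none of the subtracted shapes is present at this height, so that combined region is unchanged — boundary = 43.48 mm. So its perimeter = 43.48 mm. Layer 57 (z = 18.24): the r=7 cylinder contributes a regular 12-gon of circumradius 7 (perimeter = 2·12·7.000·sin(180°/12) = 43.48 mm); the r=11.5 cylinder at (15, 4) gives a regular 12-gon of circumradius 11.5 (constant along its height) (perimeter = 2·12·11.500·sin(180°/12) = 71.43 mm); Taking the union: the regions partially overlap (shared area 15.60 mm²), so the edge portions inside another operand are dropped and the merged outline is re-measured after clipping — boundary = 95.96 mm; the 18.5×7.5 cube at (5, -1.5) contributes its full rectangle (perimeter 52.00 mm); After the difference (first − rest): starting from the result so far, the 18.5×7.5 cube at (5, -1.5) lies wholly inside it (removes its full 138.75 mm² and its 52.00 mm outline becomes a hole wall) — boundary (outer + 1 inner loop) = 147.96 mm. So its perimeter = 147.96 mm. Layer 57 is larger (147.96 vs 43.48 mm).

layer 57 (z = 18.24 mm)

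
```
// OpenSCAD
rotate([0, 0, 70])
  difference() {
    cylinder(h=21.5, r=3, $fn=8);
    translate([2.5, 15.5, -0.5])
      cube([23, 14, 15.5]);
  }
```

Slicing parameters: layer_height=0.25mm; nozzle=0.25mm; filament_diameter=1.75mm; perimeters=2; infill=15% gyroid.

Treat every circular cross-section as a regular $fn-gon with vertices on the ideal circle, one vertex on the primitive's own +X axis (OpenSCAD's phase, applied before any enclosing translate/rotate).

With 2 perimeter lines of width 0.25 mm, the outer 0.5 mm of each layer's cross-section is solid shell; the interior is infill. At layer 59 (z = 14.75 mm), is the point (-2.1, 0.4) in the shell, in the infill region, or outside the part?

At z = 14.75 mm: the r=3 cylinder contributes a regular 8-gon of circumradius 3; the cube at (2.5, 15.5) is present — its section is the full 23×14 rectangle; Taking the first minus the rest: starting from the r=3 cylinder, the 23×14 cube at (2.5, 15.5) misses the remaining region (no effect) — 1 connected region; (whole slice rotated 70° about Z — lengths, areas and connectivity unchanged). Overall, the cross-section is a single solid region. Undo the 70° rotation: the query point maps to (-0.342, 2.110) in the un-rotated model frame. The nearest boundary edge runs (-2.12, 2.12)→(0.00, 3.00); distance from the point to it = 0.69 mm. The point is inside the cross-section and 0.69 mm from the nearest boundary — more than the 0.5 mm shell width (2 × 0.25), so it's in the infill interior.

infill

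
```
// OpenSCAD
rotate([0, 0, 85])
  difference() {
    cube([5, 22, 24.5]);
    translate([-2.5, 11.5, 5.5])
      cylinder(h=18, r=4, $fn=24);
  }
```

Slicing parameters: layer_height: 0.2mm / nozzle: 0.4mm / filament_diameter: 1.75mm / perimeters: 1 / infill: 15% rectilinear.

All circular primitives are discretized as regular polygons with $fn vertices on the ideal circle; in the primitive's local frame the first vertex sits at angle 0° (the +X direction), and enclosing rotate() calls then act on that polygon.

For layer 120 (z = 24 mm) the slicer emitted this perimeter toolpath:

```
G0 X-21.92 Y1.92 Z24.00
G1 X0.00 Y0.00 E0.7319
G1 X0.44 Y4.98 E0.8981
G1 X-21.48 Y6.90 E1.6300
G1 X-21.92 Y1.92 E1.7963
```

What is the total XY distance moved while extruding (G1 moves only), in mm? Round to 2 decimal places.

54.01 mm

Sum the Euclidean lengths of each G1 segment: total = 54.01 mm.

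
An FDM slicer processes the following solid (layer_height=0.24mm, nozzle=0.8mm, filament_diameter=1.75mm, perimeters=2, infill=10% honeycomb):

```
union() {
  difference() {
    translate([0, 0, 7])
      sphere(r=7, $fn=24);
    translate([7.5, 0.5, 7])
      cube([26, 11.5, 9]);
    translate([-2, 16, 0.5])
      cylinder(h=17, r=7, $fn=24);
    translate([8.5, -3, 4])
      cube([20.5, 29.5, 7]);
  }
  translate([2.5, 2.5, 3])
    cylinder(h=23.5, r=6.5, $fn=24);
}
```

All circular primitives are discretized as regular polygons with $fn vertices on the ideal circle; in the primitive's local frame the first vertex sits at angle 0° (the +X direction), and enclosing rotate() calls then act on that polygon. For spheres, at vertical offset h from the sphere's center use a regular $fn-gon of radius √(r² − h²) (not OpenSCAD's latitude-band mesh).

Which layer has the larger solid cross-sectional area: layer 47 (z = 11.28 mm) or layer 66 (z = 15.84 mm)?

layer 47 (z = 11.28 mm)

Layer 47 (z = 11.28): the r=7 sphere slices to a regular 24-gon of circumradius 5.539 (√(r²−h²) with h=4.28 from center) (area = (24/2)·5.539²·sin(360°/24) = 95.29 mm²); the 26×11.5 cube at (7.5, 0.5) contributes its full rectangle (area 299.00 mm²); the r=7 cylinder at (-2, 16) contributes a regular 24-gon of circumradius 7 (area = (24/2)·7.000²·sin(360°/24) = 152.19 mm²); the cube at (8.5, -3) is absent (z outside [4, 11]); Subtracting the remaining from the first: starting from the r=7 sphere (95.29 mm²), the 26×11.5 cube at (7.5, 0.5) misses the remaining region (no effect); the r=7 cylinder at (-2, 16) misses the remaining region (no effect) — area = 95.29 mm²; the r=6.5 cylinder at (2.5, 2.5) contributes a regular 24-gon of circumradius 6.5 (area = (24/2)·6.500²·sin(360°/24) = 131.22 mm²); Combining (union): the regions partially overlap — summed areas 226.51 mm² minus the doubly-counted overlap 69.92 mm² gives 156.59 mm² — area = 156.59 mm². So its area = 156.59 mm². Layer 66 (z = 15.84): the sphere does not reach this height (|z−center|=8.840 > r=7); the 26×11.5 cube at (7.5, 0.5) contributes its full rectangle (area 299.00 mm²); the cylinder at (-2, 16): section is a regular 24-gon, circumradius r=7 (area = (24/2)·7.000²·sin(360°/24) = 152.19 mm²); the cube at (8.5, -3) is absent (z outside [4, 11]); Taking the first minus the rest: the first operand is absent here, so nothing remains; the r=6.5 cylinder at (2.5, 2.5) gives a regular 24-gon of circumradius 6.5 (constant along its height) (area = (24/2)·6.500²·sin(360°/24) = 131.22 mm²); Merging all regions: only the r=6.5 cylinder at (2.5, 2.5) is present, so the union is just that shape — area = 131.22 mm². So its area = 131.22 mm². Layer 47 is larger (156.59 vs 131.22 mm²).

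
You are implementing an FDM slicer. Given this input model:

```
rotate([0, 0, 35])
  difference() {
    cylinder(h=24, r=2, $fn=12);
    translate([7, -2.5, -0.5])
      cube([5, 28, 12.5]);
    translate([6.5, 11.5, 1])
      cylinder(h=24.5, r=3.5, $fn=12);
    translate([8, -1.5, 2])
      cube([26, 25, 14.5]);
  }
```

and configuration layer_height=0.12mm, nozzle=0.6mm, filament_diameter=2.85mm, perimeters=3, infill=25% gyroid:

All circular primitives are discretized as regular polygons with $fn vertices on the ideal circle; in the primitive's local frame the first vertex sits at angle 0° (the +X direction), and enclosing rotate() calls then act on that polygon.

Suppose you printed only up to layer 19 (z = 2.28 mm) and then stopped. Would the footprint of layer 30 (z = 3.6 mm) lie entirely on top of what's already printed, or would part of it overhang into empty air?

Compare the two slices. At z = 2.28: the r=2 cylinder contributes a regular 12-gon of circumradius 2 (area = (12/2)·2.000²·sin(360°/12) = 12.00 mm²); the 5×28 cube at (7, -2.5) contributes its full rectangle (area 140.00 mm²); the r=3.5 cylinder at (6.5, 11.5) contributes a regular 12-gon of circumradius 3.5 (area = (12/2)·3.500²·sin(360°/12) = 36.75 mm²); the 26×25 cube at (8, -1.5) contributes its full rectangle (area 650.00 mm²); Taking the first minus the rest: starting from the r=2 cylinder (12.00 mm²), the 5×28 cube at (7, -2.5) misses the remaining region (no effect); the r=3.5 cylinder at (6.5, 11.5) misses the remaining region (no effect); the 26×25 cube at (8, -1.5) misses the remaining region (no effect) — area = 12.00 mm²; (rotated 35° about Z; rotation is an isometry so areas/perimeters/island counts are preserved). At z = 3.6: the r=2 cylinder contributes a regular 12-gon of circumradius 2 (area = (12/2)·2.000²·sin(360°/12) = 12.00 mm²); the 5×28 cube at (7, -2.5) contributes its full rectangle (area 140.00 mm²); the r=3.5 cylinder at (6.5, 11.5) contributes a regular 12-gon of circumradius 3.5 (area = (12/2)·3.500²·sin(360°/12) = 36.75 mm²); the cube at (8, -1.5) (footprint 26×25) is included at this height (area 650.00 mm²); Subtracting the remaining from the first: starting from the r=2 cylinder (12.00 mm²), the 5×28 cube at (7, -2.5) misses the remaining region (no effect); the r=3.5 cylinder at (6.5, 11.5) misses the remaining region (no effect); the 26×25 cube at (8, -1.5) misses the remaining region (no effect) — area = 12.00 mm²; (rotated 35° about Z; rotation is an isometry so areas/perimeters/island counts are preserved). Checking containment: the cross-section at z = 3.6 is a subset of the cross-section at z = 2.28.

entirely on top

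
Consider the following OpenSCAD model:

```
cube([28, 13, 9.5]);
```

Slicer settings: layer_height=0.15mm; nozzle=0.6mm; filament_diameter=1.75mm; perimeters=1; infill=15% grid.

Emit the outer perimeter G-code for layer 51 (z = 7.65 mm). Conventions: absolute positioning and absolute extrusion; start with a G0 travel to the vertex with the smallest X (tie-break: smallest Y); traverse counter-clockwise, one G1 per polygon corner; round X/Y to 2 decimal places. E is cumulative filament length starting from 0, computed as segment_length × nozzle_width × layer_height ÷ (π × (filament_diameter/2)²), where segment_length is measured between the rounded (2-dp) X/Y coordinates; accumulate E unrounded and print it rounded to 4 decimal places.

At z = 7.65 mm: the cube (footprint 28×13) is included at this height. The outline is a single polygon with 4 vertices. Extrusion per mm of travel: 0.6 × 0.15 / (π × 0.875²) = 0.037418. Accumulating E over each segment gives final E = 3.0682.

G0 X0.00 Y0.00 Z7.65
G1 X28.00 Y0.00 E1.0477
G1 X28.00 Y13.00 E1.5341
G1 X0.00 Y13.00 E2.5818
G1 X0.00 Y0.00 E3.0682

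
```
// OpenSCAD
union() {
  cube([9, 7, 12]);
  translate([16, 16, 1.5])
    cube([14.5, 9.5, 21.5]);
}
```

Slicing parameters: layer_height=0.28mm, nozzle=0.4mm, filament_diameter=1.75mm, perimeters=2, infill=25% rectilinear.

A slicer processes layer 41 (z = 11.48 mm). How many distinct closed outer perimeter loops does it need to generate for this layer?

2

At z = 11.48 mm: the 9×7 cube contributes its full rectangle; the cube at (16, 16) is present — its section is the full 14.5×9.5 rectangle; Combining (union): the 2 present regions are separate (no shared area or edge), so areas and boundary lengths simply add and each stays a separate island — 2 connected regions. The result has 2 disconnected regions.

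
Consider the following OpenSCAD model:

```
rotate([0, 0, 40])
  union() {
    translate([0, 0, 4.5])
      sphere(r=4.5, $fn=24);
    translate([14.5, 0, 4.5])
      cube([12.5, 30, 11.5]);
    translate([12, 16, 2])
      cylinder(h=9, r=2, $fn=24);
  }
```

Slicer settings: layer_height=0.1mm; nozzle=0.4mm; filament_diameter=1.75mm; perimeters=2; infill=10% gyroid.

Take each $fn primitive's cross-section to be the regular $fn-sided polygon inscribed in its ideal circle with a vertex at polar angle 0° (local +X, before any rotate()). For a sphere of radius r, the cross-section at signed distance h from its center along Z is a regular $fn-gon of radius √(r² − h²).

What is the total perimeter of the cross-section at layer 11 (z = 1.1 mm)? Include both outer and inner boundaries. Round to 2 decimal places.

At z = 1.1 mm: the sphere: section is a regular 24-gon, circumradius = √(r²−h²) = √(4.5²−3.4²) = 2.948 (perimeter = 2·24·2.948·sin(180°/24) = 18.47 mm); the cube at (14.5, 0) does not reach this height (z outside [4.5, 16]); the cylinder at (12, 16) is absent (z outside [2, 11]); Merging all regions: only the r=4.5 sphere is present, so the union is just that shape — boundary = 18.47 mm; (rotated 40° about Z; rotation is an isometry so areas/perimeters/island counts are preserved). Overall, the cross-section is a single solid region. Total boundary length (outer) = 18.47 mm.

18.47 mm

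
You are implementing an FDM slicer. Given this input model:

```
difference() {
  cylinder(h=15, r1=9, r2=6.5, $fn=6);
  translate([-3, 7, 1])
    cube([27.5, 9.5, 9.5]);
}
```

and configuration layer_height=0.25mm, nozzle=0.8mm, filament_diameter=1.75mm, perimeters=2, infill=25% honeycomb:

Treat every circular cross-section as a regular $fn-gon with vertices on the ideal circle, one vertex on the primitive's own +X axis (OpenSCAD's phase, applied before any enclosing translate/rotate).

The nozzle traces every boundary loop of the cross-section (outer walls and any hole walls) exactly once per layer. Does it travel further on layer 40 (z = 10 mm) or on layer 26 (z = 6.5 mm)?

Layer 40 (z = 10): the cone contributes a regular 6-gon of circumradius 7.333 (interpolated between r1=9 and r2=6.5 at t=0.667) (perimeter = 2·6·7.333·sin(180°/6) = 44.00 mm); the 27.5×9.5 cube at (-3, 7) contributes its full rectangle (perimeter 74.00 mm); Subtracting the remaining from the first: starting from the cone, the 27.5×9.5 cube at (-3, 7) misses the remaining region (no effect) — boundary = 44.00 mm. So its perimeter = 44.00 mm. Layer 26 (z = 6.5): the cone (r1=9→r2=6.5) has section circumradius 7.917 here — a regular 6-gon (perimeter = 2·6·7.917·sin(180°/6) = 47.50 mm); the 27.5×9.5 cube at (-3, 7) contributes its full rectangle (perimeter 74.00 mm); Subtracting the remaining from the first: starting from the cone, the 27.5×9.5 cube at (-3, 7) misses the remaining region (no effect) — boundary = 47.50 mm. So its perimeter = 47.50 mm. Layer 26 is larger (47.50 vs 44.00 mm).

layer 26 (z = 6.5 mm)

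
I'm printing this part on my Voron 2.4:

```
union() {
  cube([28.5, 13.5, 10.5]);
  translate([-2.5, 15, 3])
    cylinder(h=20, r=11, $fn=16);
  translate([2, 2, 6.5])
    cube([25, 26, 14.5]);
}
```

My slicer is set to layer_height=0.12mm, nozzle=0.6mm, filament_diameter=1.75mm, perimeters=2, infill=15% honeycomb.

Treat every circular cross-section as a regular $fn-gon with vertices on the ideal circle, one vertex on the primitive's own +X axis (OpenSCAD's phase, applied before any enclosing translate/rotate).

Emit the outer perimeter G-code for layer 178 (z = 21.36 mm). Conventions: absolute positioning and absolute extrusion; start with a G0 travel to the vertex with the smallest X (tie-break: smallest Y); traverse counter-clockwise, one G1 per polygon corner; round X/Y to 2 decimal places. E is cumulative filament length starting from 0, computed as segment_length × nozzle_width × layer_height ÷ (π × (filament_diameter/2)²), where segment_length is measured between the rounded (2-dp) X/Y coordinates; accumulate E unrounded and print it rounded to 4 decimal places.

At z = 21.36 mm: the cube is absent (z outside [0, 10.5]); the r=11 cylinder at (-2.5, 15) gives a regular 16-gon of circumradius 11 (constant along its height); the cube at (2, 2) is not intersected at this z (z outside [6.5, 21]); Combining (union): only the r=11 cylinder at (-2.5, 15) is present, so the union is just that shape — 1 connected region. The outline is a single polygon with 16 vertices. Extrusion per mm of travel: 0.6 × 0.12 / (π × 0.875²) = 0.029934. Accumulating E over each segment gives final E = 2.0555.

G0 X-13.50 Y15.00 Z21.36
G1 X-12.66 Y10.79 E0.1285
G1 X-10.28 Y7.22 E0.2569
G1 X-6.71 Y4.84 E0.3854
G1 X-2.50 Y4.00 E0.5139
G1 X1.71 Y4.84 E0.6424
G1 X5.28 Y7.22 E0.7708
G1 X7.66 Y10.79 E0.8993
G1 X8.50 Y15.00 E1.0278
G1 X7.66 Y19.21 E1.1563
G1 X5.28 Y22.78 E1.2847
G1 X1.71 Y25.16 E1.4131
G1 X-2.50 Y26.00 E1.5417
G1 X-6.71 Y25.16 E1.6702
G1 X-10.28 Y22.78 E1.7986
G1 X-12.66 Y19.21 E1.9270
G1 X-13.50 Y15.00 E2.0555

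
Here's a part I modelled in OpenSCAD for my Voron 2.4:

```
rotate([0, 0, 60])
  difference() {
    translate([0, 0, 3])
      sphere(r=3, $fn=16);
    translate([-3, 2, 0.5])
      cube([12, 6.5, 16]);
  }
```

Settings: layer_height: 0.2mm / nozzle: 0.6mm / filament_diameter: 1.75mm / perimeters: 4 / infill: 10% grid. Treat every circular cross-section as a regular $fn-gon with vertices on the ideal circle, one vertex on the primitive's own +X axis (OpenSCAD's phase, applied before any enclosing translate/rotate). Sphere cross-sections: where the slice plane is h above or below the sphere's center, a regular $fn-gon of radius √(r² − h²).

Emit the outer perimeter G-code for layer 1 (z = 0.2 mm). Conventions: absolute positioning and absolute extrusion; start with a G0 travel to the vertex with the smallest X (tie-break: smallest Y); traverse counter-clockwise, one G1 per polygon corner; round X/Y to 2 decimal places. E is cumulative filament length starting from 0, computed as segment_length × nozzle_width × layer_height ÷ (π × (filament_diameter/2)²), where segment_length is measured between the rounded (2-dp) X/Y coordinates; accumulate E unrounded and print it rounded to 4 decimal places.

G0 X-1.07 Y0.14 Z0.20
G1 X-1.04 Y-0.28 E0.0210
G1 X-0.85 Y-0.66 E0.0422
G1 X-0.54 Y-0.93 E0.0627
G1 X-0.14 Y-1.07 E0.0839
G1 X0.28 Y-1.04 E0.1049
G1 X0.66 Y-0.85 E0.1261
G1 X0.93 Y-0.54 E0.1466
G1 X1.07 Y-0.14 E0.1677
G1 X1.04 Y0.28 E0.1887
G1 X0.85 Y0.66 E0.2099
G1 X0.54 Y0.93 E0.2304
G1 X0.14 Y1.07 E0.2516
G1 X-0.28 Y1.04 E0.2726
G1 X-0.66 Y0.85 E0.2938
G1 X-0.93 Y0.54 E0.3143
G1 X-1.07 Y0.14 E0.3354

At z = 0.2 mm: the r=3 sphere slices to a regular 16-gon of circumradius 1.077 (√(r²−h²) with h=2.8 from center); the cube at (-3, 2) is not intersected at this z (z outside [0.5, 16.5]); Taking the first minus the rest: none of the subtracted shapes is present at this height, so the r=3 sphere is unchanged — 1 connected region; (rotated 60° about Z; rotation is an isometry so areas/perimeters/island counts are preserved). The outline is a single polygon with 16 vertices. Extrusion per mm of travel: 0.6 × 0.2 / (π × 0.875²) = 0.049890. Accumulating E over each segment gives final E = 0.3354.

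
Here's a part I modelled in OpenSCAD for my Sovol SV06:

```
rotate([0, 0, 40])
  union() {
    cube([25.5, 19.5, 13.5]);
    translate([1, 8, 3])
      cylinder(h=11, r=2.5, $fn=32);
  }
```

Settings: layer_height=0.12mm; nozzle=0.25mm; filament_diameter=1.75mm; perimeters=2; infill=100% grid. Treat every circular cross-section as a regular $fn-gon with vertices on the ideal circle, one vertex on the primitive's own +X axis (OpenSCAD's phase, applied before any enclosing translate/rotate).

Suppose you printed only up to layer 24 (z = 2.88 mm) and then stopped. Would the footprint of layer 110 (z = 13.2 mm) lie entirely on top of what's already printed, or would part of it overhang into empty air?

Compare the two slices. At z = 2.88: the cube (footprint 25.5×19.5) is included at this height (area 497.25 mm²); the cylinder at (1, 8) is not intersected at this z (z outside [3, 14]); Combining (union): only the 25.5×19.5 cube is present, so the union is just that shape — area = 497.25 mm²; (rotated 40° about Z; rotation is an isometry so areas/perimeters/island counts are preserved). At z = 13.2: the cube (footprint 25.5×19.5) is included at this height (area 497.25 mm²); the r=2.5 cylinder at (1, 8) contributes a regular 32-gon of circumradius 2.5 (area = (32/2)·2.500²·sin(360°/32) = 19.51 mm²); Taking the union: the regions partially overlap — summed areas 516.76 mm² minus the doubly-counted overlap 14.60 mm² gives 502.16 mm² — area = 502.16 mm²; (rotated 40° about Z; rotation is an isometry so areas/perimeters/island counts are preserved). Checking containment: at z = 13.2 the cross-section extends beyond the z = 2.88 cross-section by about 4.91 mm².

part overhangs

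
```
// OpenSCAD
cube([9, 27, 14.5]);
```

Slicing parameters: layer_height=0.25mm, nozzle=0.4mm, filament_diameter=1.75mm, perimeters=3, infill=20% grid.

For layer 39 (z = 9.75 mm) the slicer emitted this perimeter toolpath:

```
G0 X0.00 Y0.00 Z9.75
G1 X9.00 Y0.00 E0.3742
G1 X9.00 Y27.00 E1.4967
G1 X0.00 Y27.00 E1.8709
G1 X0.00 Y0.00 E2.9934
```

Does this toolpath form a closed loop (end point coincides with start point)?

yes

Start point (G0): (0.00, 0.00). End point (last G1): the path returns to the start — closed.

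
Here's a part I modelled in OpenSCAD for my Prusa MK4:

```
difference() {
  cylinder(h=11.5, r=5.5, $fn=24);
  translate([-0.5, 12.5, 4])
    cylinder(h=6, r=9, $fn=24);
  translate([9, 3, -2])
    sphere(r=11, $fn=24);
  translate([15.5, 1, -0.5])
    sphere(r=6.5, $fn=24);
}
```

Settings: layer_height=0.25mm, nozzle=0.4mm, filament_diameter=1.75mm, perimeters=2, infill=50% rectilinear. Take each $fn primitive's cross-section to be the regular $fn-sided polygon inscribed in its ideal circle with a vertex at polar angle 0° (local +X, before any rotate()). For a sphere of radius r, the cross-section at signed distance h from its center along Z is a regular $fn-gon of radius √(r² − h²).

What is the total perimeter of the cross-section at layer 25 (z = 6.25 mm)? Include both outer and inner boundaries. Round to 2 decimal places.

32.09 mm

At z = 6.25 mm: the cylinder: section is a regular 24-gon, circumradius r=5.5 (perimeter = 2·24·5.500·sin(180°/24) = 34.46 mm); the r=9 cylinder at (-0.5, 12.5) gives a regular 24-gon of circumradius 9 (constant along its height) (perimeter = 2·24·9.000·sin(180°/24) = 56.39 mm); the r=11 sphere at (9, 3) contributes a regular 24-gon of circumradius √(11²−8.25²) = 7.276 (perimeter = 2·24·7.276·sin(180°/24) = 45.58 mm); the sphere at (15.5, 1) does not reach this height (|z−center|=6.750 > r=6.5); Taking the first minus the rest: starting from the r=5.5 cylinder, the r=9 cylinder at (-0.5, 12.5) partially overlaps it — only the 8.91 mm² overlap (of its 251.57 mm²) is removed, clipping the outline; the r=11 sphere at (9, 3) partially overlaps it — only the 17.47 mm² overlap (of its 164.41 mm²) is removed, clipping the outline — boundary = 32.09 mm. Overall, the cross-section is a single solid region. Total boundary length (outer) = 32.09 mm.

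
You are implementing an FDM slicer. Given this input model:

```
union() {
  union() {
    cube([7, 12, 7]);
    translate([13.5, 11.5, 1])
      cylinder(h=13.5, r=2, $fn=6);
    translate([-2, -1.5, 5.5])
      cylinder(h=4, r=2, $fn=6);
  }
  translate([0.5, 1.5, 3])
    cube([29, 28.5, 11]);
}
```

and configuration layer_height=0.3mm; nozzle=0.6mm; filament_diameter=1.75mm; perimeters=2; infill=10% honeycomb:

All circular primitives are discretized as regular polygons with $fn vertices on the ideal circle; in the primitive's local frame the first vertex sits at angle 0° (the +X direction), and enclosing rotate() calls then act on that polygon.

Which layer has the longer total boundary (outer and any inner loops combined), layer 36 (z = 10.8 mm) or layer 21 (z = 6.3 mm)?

Layer 36 (z = 10.8): the cube does not reach this height (z outside [0, 7]); the r=2 cylinder at (13.5, 11.5) contributes a regular 6-gon of circumradius 2 (perimeter = 2·6·2.000·sin(180°/6) = 12.00 mm); the cylinder at (-2, -1.5) is absent (z outside [5.5, 9.5]); Merging all regions: only the r=2 cylinder at (13.5, 11.5) is present, so the union is just that shape — boundary = 12.00 mm; the cube at (0.5, 1.5) is present — its section is the full 29×28.5 rectangle (perimeter 115.00 mm); Combining (union): the result so far lies entirely inside the 29×28.5 cube at (0.5, 1.5), so the union is just the 29×28.5 cube at (0.5, 1.5) — boundary = 115.00 mm. So its perimeter = 115.00 mm. Layer 21 (z = 6.3): the cube (footprint 7×12) is included at this height (perimeter 38.00 mm); the r=2 cylinder at (13.5, 11.5) contributes a regular 6-gon of circumradius 2 (perimeter = 2·6·2.000·sin(180°/6) = 12.00 mm); the r=2 cylinder at (-2, -1.5) gives a regular 6-gon of circumradius 2 (constant along its height) (perimeter = 2·6·2.000·sin(180°/6) = 12.00 mm); Taking the union: the 3 present regions are separate (no shared area or edge), so areas and boundary lengths simply add and each stays a separate island — boundary = 62.00 mm; the 29×28.5 cube at (0.5, 1.5) contributes its full rectangle (perimeter 115.00 mm); Merging all regions: the regions partially overlap (shared area 78.64 mm²), so the edge portions inside another operand are dropped and the merged outline is re-measured after clipping — boundary = 131.00 mm. So its perimeter = 131.00 mm. Layer 21 is larger (131.00 vs 115.00 mm).

layer 21 (z = 6.3 mm)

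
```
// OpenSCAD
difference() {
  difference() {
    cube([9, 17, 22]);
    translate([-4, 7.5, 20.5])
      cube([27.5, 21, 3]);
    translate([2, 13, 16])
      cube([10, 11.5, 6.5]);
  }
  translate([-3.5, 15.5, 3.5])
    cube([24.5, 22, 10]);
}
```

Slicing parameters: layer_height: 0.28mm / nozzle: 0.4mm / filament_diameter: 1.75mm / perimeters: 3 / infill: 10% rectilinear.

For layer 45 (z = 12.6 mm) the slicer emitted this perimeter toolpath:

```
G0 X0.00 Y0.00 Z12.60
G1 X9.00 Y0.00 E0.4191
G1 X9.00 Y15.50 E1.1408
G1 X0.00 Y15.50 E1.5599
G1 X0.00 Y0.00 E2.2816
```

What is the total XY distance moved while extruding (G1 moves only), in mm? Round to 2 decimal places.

Sum the Euclidean lengths of each G1 segment: total = 49.00 mm.

49.00 mm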